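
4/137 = 4/137 = 0.03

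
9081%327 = 252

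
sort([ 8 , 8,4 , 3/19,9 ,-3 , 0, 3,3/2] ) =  [  -  3, 0, 3/19,3/2, 3, 4, 8,8,9 ]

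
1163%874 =289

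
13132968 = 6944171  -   - 6188797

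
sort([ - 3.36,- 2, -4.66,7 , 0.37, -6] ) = [ - 6, - 4.66, - 3.36,-2,0.37, 7]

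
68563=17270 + 51293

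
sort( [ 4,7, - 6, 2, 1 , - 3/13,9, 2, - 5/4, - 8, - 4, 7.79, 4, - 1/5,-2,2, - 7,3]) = [ - 8, - 7, - 6, - 4,- 2, - 5/4, - 3/13, - 1/5, 1,2,2,2,  3, 4, 4, 7, 7.79,9]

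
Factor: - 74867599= - 23^1*41^1*  79393^1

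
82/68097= 82/68097 = 0.00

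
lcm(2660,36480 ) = 255360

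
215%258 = 215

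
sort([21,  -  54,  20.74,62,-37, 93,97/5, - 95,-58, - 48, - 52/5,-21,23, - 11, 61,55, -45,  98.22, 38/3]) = [-95, - 58,-54,-48,  -  45,-37, - 21, -11  ,  -  52/5,38/3,97/5,20.74,21,23,55,61,62,93,98.22 ] 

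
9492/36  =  263 + 2/3= 263.67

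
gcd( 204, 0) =204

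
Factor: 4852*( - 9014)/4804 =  -2^1*1201^ ( - 1)*1213^1*4507^1 = -  10933982/1201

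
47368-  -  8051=55419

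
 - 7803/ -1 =7803/1=7803.00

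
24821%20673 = 4148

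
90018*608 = 54730944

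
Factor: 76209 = 3^1*7^1*19^1 * 191^1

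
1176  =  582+594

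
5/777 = 5/777=0.01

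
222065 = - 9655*( - 23 ) 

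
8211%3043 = 2125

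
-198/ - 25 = 7 + 23/25 = 7.92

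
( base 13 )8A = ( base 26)4a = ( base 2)1110010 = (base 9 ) 136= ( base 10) 114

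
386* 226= 87236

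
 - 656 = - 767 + 111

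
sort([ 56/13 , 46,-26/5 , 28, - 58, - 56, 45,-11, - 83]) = [ - 83 , - 58,-56, - 11, - 26/5,56/13,28, 45,46]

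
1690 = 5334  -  3644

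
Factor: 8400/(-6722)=-2^3*3^1 * 5^2*7^1 * 3361^(-1 ) = -4200/3361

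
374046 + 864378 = 1238424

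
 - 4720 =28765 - 33485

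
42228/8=5278 + 1/2=5278.50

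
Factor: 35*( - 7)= - 5^1*7^2 =-245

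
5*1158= 5790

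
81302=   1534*53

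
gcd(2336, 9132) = 4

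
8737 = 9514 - 777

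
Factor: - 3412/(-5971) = 4/7 = 2^2*7^(- 1) 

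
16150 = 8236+7914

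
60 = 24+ 36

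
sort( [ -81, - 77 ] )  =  [ - 81, - 77] 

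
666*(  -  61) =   -  40626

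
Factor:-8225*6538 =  - 53775050= -2^1*5^2 * 7^2*47^1*467^1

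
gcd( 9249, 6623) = 1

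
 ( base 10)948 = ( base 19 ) 2BH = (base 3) 1022010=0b1110110100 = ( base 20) 278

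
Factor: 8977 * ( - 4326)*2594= - 100736698188=- 2^2*3^1*7^1*47^1*103^1*191^1*1297^1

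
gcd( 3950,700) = 50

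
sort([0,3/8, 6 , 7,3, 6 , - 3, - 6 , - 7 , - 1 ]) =[ - 7, - 6, - 3, - 1, 0,3/8,3, 6,6, 7] 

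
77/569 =77/569 = 0.14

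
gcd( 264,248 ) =8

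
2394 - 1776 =618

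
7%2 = 1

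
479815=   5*95963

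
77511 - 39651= 37860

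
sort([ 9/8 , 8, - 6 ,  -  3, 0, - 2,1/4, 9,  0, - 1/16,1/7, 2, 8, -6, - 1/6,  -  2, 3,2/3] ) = [ - 6, - 6, -3 , - 2, - 2, - 1/6, - 1/16, 0,0,1/7, 1/4,2/3,9/8 , 2, 3 , 8,8 , 9] 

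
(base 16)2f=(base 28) 1j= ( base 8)57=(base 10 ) 47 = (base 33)1E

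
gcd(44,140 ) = 4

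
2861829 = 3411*839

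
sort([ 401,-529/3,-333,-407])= [ - 407, -333,-529/3,401 ] 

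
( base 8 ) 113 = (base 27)2l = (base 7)135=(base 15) 50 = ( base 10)75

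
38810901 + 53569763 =92380664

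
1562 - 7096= - 5534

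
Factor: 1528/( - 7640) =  - 1/5 = - 5^( - 1 )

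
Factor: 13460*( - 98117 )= - 1320654820= - 2^2 * 5^1*59^1* 673^1*1663^1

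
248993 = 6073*41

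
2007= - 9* (-223)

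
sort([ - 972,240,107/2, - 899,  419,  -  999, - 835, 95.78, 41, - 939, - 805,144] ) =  [ -999, - 972, - 939, - 899,-835, - 805, 41, 107/2, 95.78, 144, 240, 419] 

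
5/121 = 5/121=0.04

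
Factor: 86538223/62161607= 62161607^( - 1)*86538223^1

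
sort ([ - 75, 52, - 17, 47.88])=[ - 75, - 17, 47.88,52 ] 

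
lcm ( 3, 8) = 24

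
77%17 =9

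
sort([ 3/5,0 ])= [0, 3/5 ]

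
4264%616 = 568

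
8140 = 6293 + 1847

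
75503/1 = 75503  =  75503.00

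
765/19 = 40 + 5/19 = 40.26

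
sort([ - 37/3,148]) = [ - 37/3,148 ] 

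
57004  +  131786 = 188790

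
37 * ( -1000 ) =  - 37000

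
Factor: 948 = 2^2*3^1*79^1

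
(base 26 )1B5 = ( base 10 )967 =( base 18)2hd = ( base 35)rm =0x3C7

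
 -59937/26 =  - 59937/26 = -2305.27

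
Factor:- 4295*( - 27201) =116828295 = 3^1*5^1*859^1*9067^1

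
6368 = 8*796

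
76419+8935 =85354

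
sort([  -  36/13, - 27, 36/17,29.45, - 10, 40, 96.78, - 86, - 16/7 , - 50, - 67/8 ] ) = [-86 , - 50, - 27,- 10,-67/8, - 36/13, - 16/7, 36/17,29.45,40, 96.78 ]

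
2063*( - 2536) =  - 5231768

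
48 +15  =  63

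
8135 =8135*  1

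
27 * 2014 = 54378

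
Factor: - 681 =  - 3^1*227^1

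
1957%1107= 850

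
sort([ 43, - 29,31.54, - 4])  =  [ - 29, - 4,31.54, 43]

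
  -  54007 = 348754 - 402761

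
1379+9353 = 10732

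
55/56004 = 55/56004 = 0.00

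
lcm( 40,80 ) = 80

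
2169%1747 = 422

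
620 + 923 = 1543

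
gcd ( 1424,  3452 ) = 4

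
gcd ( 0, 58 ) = 58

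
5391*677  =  3649707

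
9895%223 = 83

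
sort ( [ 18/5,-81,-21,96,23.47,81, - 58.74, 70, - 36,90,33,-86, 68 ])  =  [ - 86, - 81, - 58.74, - 36,-21, 18/5, 23.47,33, 68,70 , 81, 90, 96 ] 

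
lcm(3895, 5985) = 245385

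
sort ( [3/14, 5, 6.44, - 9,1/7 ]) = [- 9,1/7, 3/14,5, 6.44 ]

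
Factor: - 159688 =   -  2^3*19961^1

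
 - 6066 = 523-6589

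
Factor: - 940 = - 2^2*5^1 * 47^1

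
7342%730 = 42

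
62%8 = 6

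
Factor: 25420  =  2^2*5^1*31^1*41^1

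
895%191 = 131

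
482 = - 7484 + 7966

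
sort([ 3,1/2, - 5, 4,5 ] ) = [ - 5, 1/2,  3,  4,  5 ] 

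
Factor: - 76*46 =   -  2^3*19^1*23^1 = -3496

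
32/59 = 32/59 = 0.54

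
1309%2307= 1309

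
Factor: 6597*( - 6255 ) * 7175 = - 296070886125 = -3^4*5^3*7^1 * 41^1*139^1*733^1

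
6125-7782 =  - 1657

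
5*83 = 415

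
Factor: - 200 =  - 2^3*5^2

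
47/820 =47/820 = 0.06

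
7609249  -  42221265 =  - 34612016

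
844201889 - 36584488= 807617401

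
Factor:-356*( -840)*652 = 2^7 * 3^1 * 5^1* 7^1*89^1*163^1 = 194974080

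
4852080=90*53912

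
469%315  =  154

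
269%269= 0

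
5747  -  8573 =-2826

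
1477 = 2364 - 887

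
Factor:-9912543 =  - 3^1*3304181^1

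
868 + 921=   1789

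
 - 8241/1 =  - 8241 = - 8241.00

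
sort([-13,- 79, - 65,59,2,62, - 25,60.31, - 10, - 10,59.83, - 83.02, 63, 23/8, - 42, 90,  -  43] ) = [ - 83.02, - 79, - 65, - 43, - 42 , - 25, - 13, - 10, - 10, 2, 23/8,59, 59.83,  60.31,62,63, 90] 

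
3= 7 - 4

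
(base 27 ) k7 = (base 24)mj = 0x223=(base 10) 547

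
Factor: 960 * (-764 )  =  -2^8*3^1*5^1*191^1 = -  733440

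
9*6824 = 61416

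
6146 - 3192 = 2954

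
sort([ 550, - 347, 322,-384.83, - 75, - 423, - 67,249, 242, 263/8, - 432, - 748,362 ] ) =[ - 748, - 432, - 423, - 384.83, - 347, - 75, - 67 , 263/8, 242,249, 322, 362,550]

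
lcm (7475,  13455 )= 67275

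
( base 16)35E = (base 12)5ba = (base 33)Q4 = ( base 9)1157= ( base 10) 862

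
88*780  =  68640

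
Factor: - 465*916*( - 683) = 2^2*3^1*5^1*31^1*229^1*683^1 = 290917020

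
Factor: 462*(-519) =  - 239778 = - 2^1*3^2*7^1*11^1 * 173^1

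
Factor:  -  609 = - 3^1*7^1*29^1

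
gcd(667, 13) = 1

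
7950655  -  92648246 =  - 84697591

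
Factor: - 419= -419^1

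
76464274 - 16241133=60223141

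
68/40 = 17/10 = 1.70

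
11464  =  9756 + 1708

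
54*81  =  4374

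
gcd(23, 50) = 1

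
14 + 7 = 21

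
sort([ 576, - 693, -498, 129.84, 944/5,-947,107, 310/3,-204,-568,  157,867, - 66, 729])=[ - 947, - 693, - 568, - 498,-204, - 66,310/3, 107,129.84,  157,944/5,576, 729, 867] 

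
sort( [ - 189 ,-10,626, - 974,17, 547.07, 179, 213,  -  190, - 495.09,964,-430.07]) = [ - 974, -495.09, - 430.07, - 190, - 189, - 10 , 17,179,213,547.07, 626,964 ]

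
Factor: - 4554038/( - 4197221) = 2^1*7^( - 1 )*307^1*7417^1*599603^(-1 )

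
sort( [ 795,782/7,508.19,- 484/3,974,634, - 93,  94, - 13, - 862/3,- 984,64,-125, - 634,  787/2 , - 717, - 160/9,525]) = [ - 984,- 717,-634,  -  862/3, - 484/3, - 125, - 93, - 160/9, - 13,  64, 94, 782/7,787/2,  508.19,  525,634, 795, 974 ] 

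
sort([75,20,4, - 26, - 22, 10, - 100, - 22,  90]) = [ - 100,  -  26,-22,- 22, 4,10, 20,75, 90 ] 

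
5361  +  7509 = 12870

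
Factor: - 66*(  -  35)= 2310 = 2^1*3^1 * 5^1*7^1*11^1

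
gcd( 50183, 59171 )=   749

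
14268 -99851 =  - 85583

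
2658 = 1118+1540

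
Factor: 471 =3^1 *157^1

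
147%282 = 147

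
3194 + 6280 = 9474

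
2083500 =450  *4630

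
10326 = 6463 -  - 3863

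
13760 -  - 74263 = 88023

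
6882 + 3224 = 10106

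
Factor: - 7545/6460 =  - 1509/1292 = - 2^ ( -2) * 3^1 * 17^( - 1 )*19^( - 1 ) * 503^1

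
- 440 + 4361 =3921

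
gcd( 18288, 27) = 9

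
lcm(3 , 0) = 0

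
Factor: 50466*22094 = 1114995804 = 2^2*3^1*13^1*647^1*11047^1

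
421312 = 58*7264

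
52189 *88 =4592632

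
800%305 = 190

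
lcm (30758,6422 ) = 584402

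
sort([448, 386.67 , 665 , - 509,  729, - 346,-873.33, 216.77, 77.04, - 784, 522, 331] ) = [ - 873.33, - 784, - 509, - 346, 77.04, 216.77,331, 386.67, 448, 522, 665, 729] 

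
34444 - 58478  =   - 24034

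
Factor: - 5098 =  - 2^1*2549^1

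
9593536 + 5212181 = 14805717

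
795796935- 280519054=515277881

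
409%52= 45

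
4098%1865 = 368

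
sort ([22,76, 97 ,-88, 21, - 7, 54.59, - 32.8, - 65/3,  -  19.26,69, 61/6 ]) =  [ - 88,  -  32.8, -65/3,- 19.26,  -  7,  61/6, 21, 22, 54.59, 69,76, 97 ] 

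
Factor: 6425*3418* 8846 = 194263909900 =2^2*5^2* 257^1*1709^1*4423^1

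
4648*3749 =17425352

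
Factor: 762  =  2^1*3^1  *  127^1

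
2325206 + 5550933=7876139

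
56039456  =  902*62128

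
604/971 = 604/971 = 0.62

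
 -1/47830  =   -1 + 47829/47830 = - 0.00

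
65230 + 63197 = 128427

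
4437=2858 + 1579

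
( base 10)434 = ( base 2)110110010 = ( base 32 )di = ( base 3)121002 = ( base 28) FE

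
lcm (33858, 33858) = 33858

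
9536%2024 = 1440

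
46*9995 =459770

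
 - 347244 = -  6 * 57874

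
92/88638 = 46/44319 = 0.00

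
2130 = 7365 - 5235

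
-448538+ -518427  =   - 966965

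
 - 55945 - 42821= - 98766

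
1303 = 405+898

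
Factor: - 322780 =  - 2^2*5^1*16139^1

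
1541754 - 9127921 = - 7586167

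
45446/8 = 22723/4 = 5680.75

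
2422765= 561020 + 1861745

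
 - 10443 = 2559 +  - 13002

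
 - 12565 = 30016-42581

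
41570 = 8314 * 5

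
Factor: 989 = 23^1 * 43^1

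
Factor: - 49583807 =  - 7^1*13^1*544877^1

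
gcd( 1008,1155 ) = 21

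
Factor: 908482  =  2^1*59^1 * 7699^1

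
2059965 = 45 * 45777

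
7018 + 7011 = 14029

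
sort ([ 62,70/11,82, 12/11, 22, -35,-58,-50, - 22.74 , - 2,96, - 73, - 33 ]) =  [- 73, - 58, -50, - 35, - 33, - 22.74, - 2,12/11,70/11,22 , 62, 82,96] 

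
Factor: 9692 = 2^2 * 2423^1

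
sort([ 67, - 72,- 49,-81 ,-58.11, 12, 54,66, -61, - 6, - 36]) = [ - 81, - 72, - 61, - 58.11 ,-49, - 36, - 6, 12, 54,  66,67 ]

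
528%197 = 134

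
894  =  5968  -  5074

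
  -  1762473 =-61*28893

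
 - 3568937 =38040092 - 41609029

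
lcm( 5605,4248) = 403560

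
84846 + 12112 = 96958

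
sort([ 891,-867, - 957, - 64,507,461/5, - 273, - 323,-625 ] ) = [- 957, - 867, - 625, - 323,- 273, - 64,461/5, 507, 891]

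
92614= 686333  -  593719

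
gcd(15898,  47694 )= 15898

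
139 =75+64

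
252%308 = 252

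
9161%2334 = 2159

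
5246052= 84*62453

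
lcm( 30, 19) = 570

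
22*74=1628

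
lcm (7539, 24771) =173397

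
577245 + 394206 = 971451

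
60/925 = 12/185 = 0.06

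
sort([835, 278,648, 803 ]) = [278, 648, 803,835]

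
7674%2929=1816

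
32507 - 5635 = 26872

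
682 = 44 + 638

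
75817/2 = 75817/2 = 37908.50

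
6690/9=743 + 1/3 = 743.33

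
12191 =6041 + 6150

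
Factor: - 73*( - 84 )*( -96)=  - 588672 =- 2^7*  3^2* 7^1 * 73^1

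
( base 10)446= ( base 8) 676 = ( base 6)2022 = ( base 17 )194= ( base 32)du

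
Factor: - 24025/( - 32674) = 2^( - 1)*5^2*17^( - 1) = 25/34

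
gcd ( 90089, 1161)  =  1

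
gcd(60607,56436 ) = 1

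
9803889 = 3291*2979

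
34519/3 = 11506+1/3 = 11506.33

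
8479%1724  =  1583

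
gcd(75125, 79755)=5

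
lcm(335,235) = 15745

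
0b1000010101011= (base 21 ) 9e4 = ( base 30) 4M7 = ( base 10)4267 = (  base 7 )15304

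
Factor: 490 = 2^1*5^1*7^2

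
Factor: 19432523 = 11^1 * 29^1 * 60917^1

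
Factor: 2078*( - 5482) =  - 11391596 = - 2^2*1039^1*2741^1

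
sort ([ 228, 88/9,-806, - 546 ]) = [ - 806, - 546, 88/9, 228 ]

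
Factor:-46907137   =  -149^1 * 314813^1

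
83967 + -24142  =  59825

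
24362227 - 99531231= - 75169004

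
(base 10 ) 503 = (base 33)f8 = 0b111110111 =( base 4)13313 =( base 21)12K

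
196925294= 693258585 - 496333291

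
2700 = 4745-2045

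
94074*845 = 79492530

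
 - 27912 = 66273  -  94185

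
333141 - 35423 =297718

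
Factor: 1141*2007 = 2289987 = 3^2*7^1*163^1*223^1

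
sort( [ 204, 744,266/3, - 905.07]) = [ - 905.07,266/3,204, 744]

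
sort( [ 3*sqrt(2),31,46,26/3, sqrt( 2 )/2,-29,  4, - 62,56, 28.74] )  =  [ - 62, - 29, sqrt( 2 ) /2,4,  3*sqrt(  2 ),26/3,28.74,31, 46,56]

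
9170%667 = 499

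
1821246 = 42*43363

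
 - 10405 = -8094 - 2311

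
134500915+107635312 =242136227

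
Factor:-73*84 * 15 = -2^2 * 3^2*5^1*7^1*73^1  =  - 91980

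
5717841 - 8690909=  - 2973068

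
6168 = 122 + 6046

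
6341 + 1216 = 7557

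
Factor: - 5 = - 5^1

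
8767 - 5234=3533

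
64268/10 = 6426 + 4/5 = 6426.80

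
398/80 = 199/40 = 4.97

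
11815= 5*2363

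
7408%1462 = 98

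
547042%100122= 46432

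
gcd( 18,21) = 3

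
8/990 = 4/495 = 0.01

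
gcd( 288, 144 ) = 144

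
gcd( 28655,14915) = 5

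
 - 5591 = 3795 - 9386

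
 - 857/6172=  - 857/6172=- 0.14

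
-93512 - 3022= -96534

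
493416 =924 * 534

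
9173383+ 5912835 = 15086218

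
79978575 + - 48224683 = 31753892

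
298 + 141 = 439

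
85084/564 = 21271/141 =150.86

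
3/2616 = 1/872 = 0.00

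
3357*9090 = 30515130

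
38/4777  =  38/4777= 0.01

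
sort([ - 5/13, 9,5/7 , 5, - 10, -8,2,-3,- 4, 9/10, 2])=[ - 10, - 8, - 4, - 3,  -  5/13,5/7,9/10,  2, 2, 5, 9 ] 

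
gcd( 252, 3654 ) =126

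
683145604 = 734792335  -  51646731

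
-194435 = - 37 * 5255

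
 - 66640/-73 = 912 + 64/73 = 912.88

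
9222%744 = 294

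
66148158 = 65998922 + 149236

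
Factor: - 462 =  - 2^1*  3^1*7^1*11^1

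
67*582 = 38994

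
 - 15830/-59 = 15830/59 = 268.31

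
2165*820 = 1775300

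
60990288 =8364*7292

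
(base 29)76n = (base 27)899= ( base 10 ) 6084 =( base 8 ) 13704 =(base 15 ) 1c09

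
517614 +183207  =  700821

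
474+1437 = 1911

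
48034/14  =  3431 = 3431.00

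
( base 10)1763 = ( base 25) 2kd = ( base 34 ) 1HT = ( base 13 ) a58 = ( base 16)6e3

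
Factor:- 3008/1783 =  - 2^6*47^1*1783^(  -  1)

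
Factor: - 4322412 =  - 2^2*3^2 * 120067^1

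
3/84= 1/28 = 0.04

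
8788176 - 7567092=1221084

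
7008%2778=1452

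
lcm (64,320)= 320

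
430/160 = 43/16 =2.69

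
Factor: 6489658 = 2^1 * 7^2*66221^1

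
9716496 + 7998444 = 17714940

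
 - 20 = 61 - 81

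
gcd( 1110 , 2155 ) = 5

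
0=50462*0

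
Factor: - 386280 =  - 2^3*3^2 * 5^1 * 29^1* 37^1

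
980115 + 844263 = 1824378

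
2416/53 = 45 + 31/53 = 45.58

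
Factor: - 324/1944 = -2^( -1)* 3^ ( - 1 ) = - 1/6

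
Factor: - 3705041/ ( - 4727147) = 3705041^1* 4727147^(  -  1 )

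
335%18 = 11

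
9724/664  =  14 + 107/166 = 14.64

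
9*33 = 297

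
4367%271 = 31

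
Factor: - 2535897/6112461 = - 845299/2037487 = -7^2*13^1*71^( - 1)*1327^1*28697^ (-1) 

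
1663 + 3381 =5044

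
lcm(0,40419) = 0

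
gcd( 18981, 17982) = 999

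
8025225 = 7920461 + 104764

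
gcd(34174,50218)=14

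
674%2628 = 674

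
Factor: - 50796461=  - 503^1*100987^1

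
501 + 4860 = 5361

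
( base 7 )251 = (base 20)6E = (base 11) 112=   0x86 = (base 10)134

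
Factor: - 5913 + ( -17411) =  - 23324= - 2^2 *7^3  *  17^1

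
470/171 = 2+128/171  =  2.75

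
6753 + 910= 7663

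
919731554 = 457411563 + 462319991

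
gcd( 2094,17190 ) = 6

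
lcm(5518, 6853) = 424886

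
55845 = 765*73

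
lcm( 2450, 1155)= 80850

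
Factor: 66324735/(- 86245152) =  - 22108245/28748384= -2^(-5)*3^1*5^1*7^( - 1)*17^1*181^1*479^1*128341^ ( - 1) 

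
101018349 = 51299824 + 49718525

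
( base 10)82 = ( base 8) 122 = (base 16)52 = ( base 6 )214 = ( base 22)3g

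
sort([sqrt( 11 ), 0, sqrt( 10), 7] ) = [0 , sqrt( 10),sqrt( 11 ),7 ]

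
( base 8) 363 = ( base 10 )243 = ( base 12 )183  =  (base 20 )c3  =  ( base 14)135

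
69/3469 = 69/3469 = 0.02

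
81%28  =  25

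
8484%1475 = 1109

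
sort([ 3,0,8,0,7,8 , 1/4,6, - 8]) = [ - 8,  0, 0,1/4,3,6,7, 8,8 ] 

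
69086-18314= 50772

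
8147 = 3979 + 4168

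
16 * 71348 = 1141568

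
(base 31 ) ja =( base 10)599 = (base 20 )19J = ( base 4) 21113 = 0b1001010111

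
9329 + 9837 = 19166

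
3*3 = 9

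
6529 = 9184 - 2655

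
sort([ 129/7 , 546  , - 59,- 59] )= [ -59, - 59, 129/7 , 546] 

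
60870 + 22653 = 83523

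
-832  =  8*( - 104)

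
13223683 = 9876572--3347111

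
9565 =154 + 9411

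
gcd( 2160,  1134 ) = 54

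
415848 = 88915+326933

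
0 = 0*5431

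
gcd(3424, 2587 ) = 1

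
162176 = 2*81088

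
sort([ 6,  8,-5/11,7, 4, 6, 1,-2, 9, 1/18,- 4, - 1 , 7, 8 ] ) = [ - 4, - 2, - 1, -5/11 , 1/18, 1, 4,  6, 6, 7, 7, 8, 8, 9 ]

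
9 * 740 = 6660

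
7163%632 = 211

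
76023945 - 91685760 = - 15661815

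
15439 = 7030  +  8409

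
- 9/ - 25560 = 1/2840 = 0.00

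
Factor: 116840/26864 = 635/146= 2^(- 1)*5^1*73^( - 1)*127^1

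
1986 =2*993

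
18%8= 2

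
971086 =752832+218254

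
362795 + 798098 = 1160893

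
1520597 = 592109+928488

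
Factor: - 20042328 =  - 2^3 *3^1*835097^1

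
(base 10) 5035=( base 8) 11653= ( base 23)9bl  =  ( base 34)4C3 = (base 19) di0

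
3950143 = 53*74531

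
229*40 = 9160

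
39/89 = 39/89 = 0.44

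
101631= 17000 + 84631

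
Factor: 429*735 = 315315  =  3^2*5^1*7^2*11^1*13^1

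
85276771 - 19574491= 65702280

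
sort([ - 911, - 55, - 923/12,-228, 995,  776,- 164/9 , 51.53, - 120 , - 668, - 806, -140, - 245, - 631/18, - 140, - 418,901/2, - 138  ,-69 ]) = [ - 911 ,  -  806, - 668, - 418, - 245, - 228, - 140,  -  140, - 138, - 120,  -  923/12, - 69, - 55, - 631/18,-164/9,51.53,  901/2,776,995]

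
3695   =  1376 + 2319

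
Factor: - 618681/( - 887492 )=2^( - 2) * 3^1*7^1*17^1*1733^1 * 221873^( - 1) 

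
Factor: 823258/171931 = 2^1*19^(  -  1 )*107^1*3847^1*9049^( - 1 ) 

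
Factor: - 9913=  -23^1*431^1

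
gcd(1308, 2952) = 12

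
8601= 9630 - 1029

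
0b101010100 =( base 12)244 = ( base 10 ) 340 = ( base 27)CG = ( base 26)d2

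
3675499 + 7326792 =11002291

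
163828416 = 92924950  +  70903466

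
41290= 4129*10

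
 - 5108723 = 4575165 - 9683888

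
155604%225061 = 155604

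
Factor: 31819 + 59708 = 91527 = 3^1* 30509^1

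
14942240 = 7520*1987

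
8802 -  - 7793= 16595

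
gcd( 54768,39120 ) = 7824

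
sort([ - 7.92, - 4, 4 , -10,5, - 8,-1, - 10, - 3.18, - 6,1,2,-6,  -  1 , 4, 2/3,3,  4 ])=[ - 10, - 10, - 8,  -  7.92, - 6,  -  6, - 4, - 3.18, -1,  -  1,2/3, 1,2, 3, 4,4, 4, 5 ] 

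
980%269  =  173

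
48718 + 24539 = 73257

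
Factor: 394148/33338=2^1*79^( - 1) * 467^1 = 934/79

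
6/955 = 6/955  =  0.01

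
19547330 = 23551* 830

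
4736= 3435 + 1301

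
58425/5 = 11685 = 11685.00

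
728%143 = 13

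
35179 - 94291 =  - 59112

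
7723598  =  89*86782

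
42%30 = 12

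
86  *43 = 3698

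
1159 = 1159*1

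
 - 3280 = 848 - 4128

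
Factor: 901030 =2^1*5^1 * 13^1 * 29^1 * 239^1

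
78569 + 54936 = 133505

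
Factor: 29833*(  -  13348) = -2^2*47^1*71^1* 29833^1 = - 398210884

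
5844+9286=15130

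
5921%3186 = 2735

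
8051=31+8020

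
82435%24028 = 10351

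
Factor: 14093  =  17^1*829^1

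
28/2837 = 28/2837 = 0.01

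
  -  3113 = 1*( - 3113) 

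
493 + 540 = 1033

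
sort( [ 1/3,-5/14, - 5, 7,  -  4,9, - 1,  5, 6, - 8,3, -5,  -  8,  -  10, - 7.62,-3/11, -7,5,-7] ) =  [ -10,-8,- 8, - 7.62, - 7, - 7, - 5, - 5, - 4,-1, - 5/14, - 3/11,1/3,3,5,5,6, 7,9]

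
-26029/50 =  - 521 + 21/50 = -520.58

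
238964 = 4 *59741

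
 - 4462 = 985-5447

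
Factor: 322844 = 2^2*43^1 * 1877^1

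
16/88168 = 2/11021=0.00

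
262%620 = 262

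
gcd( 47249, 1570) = 1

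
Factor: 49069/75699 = 3^(-2)*13^( - 1) * 647^( - 1 )*49069^1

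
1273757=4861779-3588022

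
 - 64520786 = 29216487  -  93737273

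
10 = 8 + 2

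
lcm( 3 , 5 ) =15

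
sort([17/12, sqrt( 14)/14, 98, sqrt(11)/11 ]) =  [ sqrt(14) /14,sqrt(11 )/11 , 17/12, 98]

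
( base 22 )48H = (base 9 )2825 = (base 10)2129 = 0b100001010001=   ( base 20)569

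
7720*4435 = 34238200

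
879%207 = 51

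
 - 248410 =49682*( - 5)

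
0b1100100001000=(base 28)84o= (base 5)201113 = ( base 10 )6408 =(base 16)1908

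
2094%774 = 546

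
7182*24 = 172368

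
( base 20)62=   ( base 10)122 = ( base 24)52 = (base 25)4M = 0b1111010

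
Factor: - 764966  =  -2^1*17^1*149^1*151^1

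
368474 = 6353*58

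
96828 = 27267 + 69561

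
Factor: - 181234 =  - 2^1*90617^1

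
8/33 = 8/33 = 0.24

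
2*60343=120686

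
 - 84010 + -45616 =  - 129626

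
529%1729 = 529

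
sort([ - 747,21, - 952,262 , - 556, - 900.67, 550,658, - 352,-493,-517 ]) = [-952 , - 900.67, - 747,-556, - 517,  -  493,- 352,21,262,550, 658 ] 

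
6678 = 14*477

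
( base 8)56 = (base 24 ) 1m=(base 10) 46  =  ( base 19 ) 28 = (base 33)1D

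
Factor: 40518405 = 3^2*5^1*900409^1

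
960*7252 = 6961920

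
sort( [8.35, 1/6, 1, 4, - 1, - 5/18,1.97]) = [ - 1, - 5/18,1/6, 1,1.97,  4, 8.35]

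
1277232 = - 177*( - 7216)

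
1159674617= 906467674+253206943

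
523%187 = 149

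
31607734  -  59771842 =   -  28164108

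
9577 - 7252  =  2325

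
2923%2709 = 214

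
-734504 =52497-787001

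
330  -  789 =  - 459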